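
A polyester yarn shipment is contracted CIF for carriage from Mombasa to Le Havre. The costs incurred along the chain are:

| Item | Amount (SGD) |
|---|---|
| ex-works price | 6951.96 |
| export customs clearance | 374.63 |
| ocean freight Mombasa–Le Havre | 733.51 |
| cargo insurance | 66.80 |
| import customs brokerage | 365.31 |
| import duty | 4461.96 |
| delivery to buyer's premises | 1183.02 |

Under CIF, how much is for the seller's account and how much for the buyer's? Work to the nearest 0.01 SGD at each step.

CIF: the seller pays costs through ocean freight and marine insurance to the destination port.
Seller's account: goods 6951.96 + export clearance 374.63 + freight 733.51 + insurance 66.80 = 8126.90
Buyer's account: brokerage 365.31 + duty 4461.96 + delivery 1183.02 = 6010.29

Seller: SGD 8126.90; buyer: SGD 6010.29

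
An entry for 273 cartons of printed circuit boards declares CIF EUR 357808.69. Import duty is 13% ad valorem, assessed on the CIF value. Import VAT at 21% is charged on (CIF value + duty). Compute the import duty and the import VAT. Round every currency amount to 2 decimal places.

Import duty = 357808.69 × 13% = 46515.13
VAT base = CIF + duty = 357808.69 + 46515.13 = 404323.82
Import VAT = 404323.82 × 21% = 84908.00

Import duty: EUR 46515.13; import VAT: EUR 84908.00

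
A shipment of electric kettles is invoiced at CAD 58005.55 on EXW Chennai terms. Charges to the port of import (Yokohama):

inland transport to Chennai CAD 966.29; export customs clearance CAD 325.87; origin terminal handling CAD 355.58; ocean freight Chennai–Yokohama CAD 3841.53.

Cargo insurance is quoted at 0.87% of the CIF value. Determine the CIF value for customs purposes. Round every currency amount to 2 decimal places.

CIF value: CAD 64052.07

Let C be the CIF value. C = EXW price + pre-shipment costs + freight + 0.87% × C
C − 0.87% × C = 58005.55 + 966.29 + 325.87 + 355.58 + 3841.53
0.9913 × C = 63494.82
C = 63494.82 / 0.9913 = 64052.07
Insurance premium = 0.87% × 64052.07 = 557.25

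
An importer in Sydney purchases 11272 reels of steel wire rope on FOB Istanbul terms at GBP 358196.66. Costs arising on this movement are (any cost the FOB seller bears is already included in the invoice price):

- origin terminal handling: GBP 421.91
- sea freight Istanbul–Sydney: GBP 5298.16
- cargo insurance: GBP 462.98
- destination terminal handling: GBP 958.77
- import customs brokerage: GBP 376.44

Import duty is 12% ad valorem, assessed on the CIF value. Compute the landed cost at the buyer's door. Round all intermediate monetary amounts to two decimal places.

FOB: the seller bears costs until goods are on board at the origin port; the buyer bears freight, insurance and all costs thereafter.
Already in the invoice (seller's account under FOB): origin terminal — exclude.
CIF value = FOB price + freight + insurance = 358196.66 + 5298.16 + 462.98 = 363957.80
Import duty = 363957.80 × 12% = 43674.94
Buyer bears: freight 5298.16 + insurance 462.98 + destination terminal 958.77 + brokerage 376.44 + duty 43674.94 = 50771.29
Landed cost = invoice 358196.66 + 50771.29 = 408967.95

Total landed cost: GBP 408967.95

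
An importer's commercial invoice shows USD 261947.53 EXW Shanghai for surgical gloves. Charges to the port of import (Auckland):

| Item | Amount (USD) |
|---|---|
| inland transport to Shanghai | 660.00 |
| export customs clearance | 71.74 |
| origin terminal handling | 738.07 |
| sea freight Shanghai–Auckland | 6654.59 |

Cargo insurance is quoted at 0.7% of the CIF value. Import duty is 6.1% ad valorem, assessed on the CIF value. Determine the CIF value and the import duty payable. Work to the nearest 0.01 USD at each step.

CIF value: USD 271975.76; import duty: USD 16590.52

Let C be the CIF value. C = EXW price + pre-shipment costs + freight + 0.7% × C
C − 0.7% × C = 261947.53 + 660.00 + 71.74 + 738.07 + 6654.59
0.993 × C = 270071.93
C = 270071.93 / 0.993 = 271975.76
Insurance premium = 0.7% × 271975.76 = 1903.83
Import duty = 271975.76 × 6.1% = 16590.52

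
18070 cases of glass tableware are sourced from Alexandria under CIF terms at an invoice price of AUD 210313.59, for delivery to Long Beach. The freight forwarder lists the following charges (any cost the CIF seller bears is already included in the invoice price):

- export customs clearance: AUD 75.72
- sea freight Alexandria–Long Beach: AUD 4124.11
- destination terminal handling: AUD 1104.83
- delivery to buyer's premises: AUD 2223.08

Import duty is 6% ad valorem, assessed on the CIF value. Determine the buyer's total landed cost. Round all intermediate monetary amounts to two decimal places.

CIF: the seller pays costs through ocean freight and marine insurance to the destination port.
Already in the invoice (seller's account under CIF): export clearance, freight — exclude.
The CIF price already equals the CIF value: 210313.59
Import duty = 210313.59 × 6% = 12618.82
Buyer bears: destination terminal 1104.83 + delivery 2223.08 + duty 12618.82 = 15946.73
Landed cost = invoice 210313.59 + 15946.73 = 226260.32

Total landed cost: AUD 226260.32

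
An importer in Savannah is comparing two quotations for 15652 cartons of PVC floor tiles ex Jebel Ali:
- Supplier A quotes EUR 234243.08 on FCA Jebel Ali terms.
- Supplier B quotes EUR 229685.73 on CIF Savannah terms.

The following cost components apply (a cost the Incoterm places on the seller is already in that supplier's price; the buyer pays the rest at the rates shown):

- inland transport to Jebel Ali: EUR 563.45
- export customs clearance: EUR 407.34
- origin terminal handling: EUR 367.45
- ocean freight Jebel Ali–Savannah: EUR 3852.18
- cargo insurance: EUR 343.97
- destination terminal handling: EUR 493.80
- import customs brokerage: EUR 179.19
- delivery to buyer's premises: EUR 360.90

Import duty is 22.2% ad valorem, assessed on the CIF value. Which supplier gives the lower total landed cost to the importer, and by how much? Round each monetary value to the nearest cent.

Supplier B is cheaper by EUR 11145.80

Supplier A (FCA):
CIF value = FCA price + origin terminal + freight + insurance = 234243.08 + 367.45 + 3852.18 + 343.97 = 238806.68
Import duty = 238806.68 × 22.2% = 53015.08
Buyer bears (A): 367.45 + 3852.18 + 343.97 + 493.80 + 179.19 + 360.90 = 5597.49
Landed cost (A) = invoice 234243.08 + 5597.49 + duty 53015.08 = 292855.65
Supplier B (CIF):
The CIF price already equals the CIF value: 229685.73
Import duty = 229685.73 × 22.2% = 50990.23
Buyer bears (B): 493.80 + 179.19 + 360.90 = 1033.89
Landed cost (B) = invoice 229685.73 + 1033.89 + duty 50990.23 = 281709.85
Difference = |292855.65 − 281709.85| = 11145.80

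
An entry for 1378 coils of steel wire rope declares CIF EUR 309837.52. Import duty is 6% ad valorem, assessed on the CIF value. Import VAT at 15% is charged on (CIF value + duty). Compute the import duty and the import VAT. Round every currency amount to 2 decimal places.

Import duty = 309837.52 × 6% = 18590.25
VAT base = CIF + duty = 309837.52 + 18590.25 = 328427.77
Import VAT = 328427.77 × 15% = 49264.17

Import duty: EUR 18590.25; import VAT: EUR 49264.17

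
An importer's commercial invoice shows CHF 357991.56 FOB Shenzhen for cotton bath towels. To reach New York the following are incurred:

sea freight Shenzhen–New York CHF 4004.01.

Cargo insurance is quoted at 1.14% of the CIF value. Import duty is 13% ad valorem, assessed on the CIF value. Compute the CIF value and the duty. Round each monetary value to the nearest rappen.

CIF value: CHF 366169.91; import duty: CHF 47602.09

Let C be the CIF value. C = FOB price + freight + 1.14% × C
C − 1.14% × C = 357991.56 + 4004.01
0.9886 × C = 361995.57
C = 361995.57 / 0.9886 = 366169.91
Insurance premium = 1.14% × 366169.91 = 4174.34
Import duty = 366169.91 × 13% = 47602.09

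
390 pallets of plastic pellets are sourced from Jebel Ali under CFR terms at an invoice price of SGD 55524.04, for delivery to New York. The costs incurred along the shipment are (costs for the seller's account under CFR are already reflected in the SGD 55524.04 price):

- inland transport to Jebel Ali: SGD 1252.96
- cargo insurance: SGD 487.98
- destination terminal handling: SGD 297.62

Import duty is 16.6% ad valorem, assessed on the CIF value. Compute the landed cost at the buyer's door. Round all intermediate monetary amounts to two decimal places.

CFR: the seller pays costs through ocean freight to the destination port, but not insurance.
Already in the invoice (seller's account under CFR): inland to port — exclude.
CIF value = CFR price + insurance = 55524.04 + 487.98 = 56012.02
Import duty = 56012.02 × 16.6% = 9298.00
Buyer bears: insurance 487.98 + destination terminal 297.62 + duty 9298.00 = 10083.60
Landed cost = invoice 55524.04 + 10083.60 = 65607.64

Total landed cost: SGD 65607.64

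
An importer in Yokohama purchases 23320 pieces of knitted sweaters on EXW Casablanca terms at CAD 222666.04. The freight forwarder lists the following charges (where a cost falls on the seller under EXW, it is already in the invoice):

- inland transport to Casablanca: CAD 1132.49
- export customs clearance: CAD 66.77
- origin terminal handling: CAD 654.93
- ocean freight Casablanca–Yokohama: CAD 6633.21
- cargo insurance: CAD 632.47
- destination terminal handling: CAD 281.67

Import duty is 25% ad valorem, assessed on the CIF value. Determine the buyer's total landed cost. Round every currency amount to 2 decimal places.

Total landed cost: CAD 290014.06

EXW: the seller makes goods available at their premises; the buyer bears all onward costs.
CIF value = EXW price + inland to port + export clearance + origin terminal + freight + insurance = 222666.04 + 1132.49 + 66.77 + 654.93 + 6633.21 + 632.47 = 231785.91
Import duty = 231785.91 × 25% = 57946.48
Buyer bears: inland to port 1132.49 + export clearance 66.77 + origin terminal 654.93 + freight 6633.21 + insurance 632.47 + destination terminal 281.67 + duty 57946.48 = 67348.02
Landed cost = invoice 222666.04 + 67348.02 = 290014.06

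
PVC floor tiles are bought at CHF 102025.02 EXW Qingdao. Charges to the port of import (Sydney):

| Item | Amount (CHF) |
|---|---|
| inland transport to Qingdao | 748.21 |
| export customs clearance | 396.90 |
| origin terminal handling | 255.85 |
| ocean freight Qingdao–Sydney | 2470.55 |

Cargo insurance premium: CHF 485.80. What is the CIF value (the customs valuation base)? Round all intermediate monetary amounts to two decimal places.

CIF = EXW price + pre-shipment costs + freight + insurance
CIF = 102025.02 + 748.21 + 396.90 + 255.85 + 2470.55 + 485.80 = 106382.33

CIF value: CHF 106382.33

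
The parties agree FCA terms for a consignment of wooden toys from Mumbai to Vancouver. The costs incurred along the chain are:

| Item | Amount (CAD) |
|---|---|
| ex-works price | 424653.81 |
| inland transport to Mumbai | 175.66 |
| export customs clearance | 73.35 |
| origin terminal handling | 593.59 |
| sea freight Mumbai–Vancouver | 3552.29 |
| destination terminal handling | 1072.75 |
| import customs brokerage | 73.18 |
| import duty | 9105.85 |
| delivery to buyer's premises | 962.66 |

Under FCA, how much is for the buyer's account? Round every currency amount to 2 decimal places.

Buyer's account: CAD 15360.32

FCA: the seller delivers export-cleared goods to the carrier; the buyer bears costs from that point.
Seller's account: goods 424653.81 + inland to port 175.66 + export clearance 73.35 = 424902.82
Buyer's account: origin terminal 593.59 + freight 3552.29 + destination terminal 1072.75 + brokerage 73.18 + duty 9105.85 + delivery 962.66 = 15360.32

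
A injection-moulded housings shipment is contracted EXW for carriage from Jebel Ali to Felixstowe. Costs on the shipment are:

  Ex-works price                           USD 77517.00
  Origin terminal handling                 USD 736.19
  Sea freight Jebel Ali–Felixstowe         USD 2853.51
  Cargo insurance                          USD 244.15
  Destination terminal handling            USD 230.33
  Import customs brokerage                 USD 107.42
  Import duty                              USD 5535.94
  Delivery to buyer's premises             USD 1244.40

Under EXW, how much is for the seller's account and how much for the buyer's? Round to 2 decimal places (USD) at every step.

Seller: USD 77517.00; buyer: USD 10951.94

EXW: the seller makes goods available at their premises; the buyer bears all onward costs.
Seller's account: goods 77517.00 = 77517.00
Buyer's account: origin terminal 736.19 + freight 2853.51 + insurance 244.15 + destination terminal 230.33 + brokerage 107.42 + duty 5535.94 + delivery 1244.40 = 10951.94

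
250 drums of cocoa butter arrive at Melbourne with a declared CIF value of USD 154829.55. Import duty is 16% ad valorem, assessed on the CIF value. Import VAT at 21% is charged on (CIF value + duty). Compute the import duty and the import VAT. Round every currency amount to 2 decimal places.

Import duty = 154829.55 × 16% = 24772.73
VAT base = CIF + duty = 154829.55 + 24772.73 = 179602.28
Import VAT = 179602.28 × 21% = 37716.48

Import duty: USD 24772.73; import VAT: USD 37716.48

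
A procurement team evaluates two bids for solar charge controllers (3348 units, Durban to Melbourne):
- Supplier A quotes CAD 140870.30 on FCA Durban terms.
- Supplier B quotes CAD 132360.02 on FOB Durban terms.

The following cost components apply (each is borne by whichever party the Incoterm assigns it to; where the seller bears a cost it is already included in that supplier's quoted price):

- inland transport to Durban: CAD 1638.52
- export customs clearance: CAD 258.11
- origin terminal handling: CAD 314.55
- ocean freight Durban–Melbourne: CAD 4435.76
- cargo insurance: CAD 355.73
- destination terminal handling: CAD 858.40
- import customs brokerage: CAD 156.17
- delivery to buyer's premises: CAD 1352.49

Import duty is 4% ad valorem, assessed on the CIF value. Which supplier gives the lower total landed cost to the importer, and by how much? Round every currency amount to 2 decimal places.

Supplier B is cheaper by CAD 9177.82

Supplier A (FCA):
CIF value = FCA price + origin terminal + freight + insurance = 140870.30 + 314.55 + 4435.76 + 355.73 = 145976.34
Import duty = 145976.34 × 4% = 5839.05
Buyer bears (A): 314.55 + 4435.76 + 355.73 + 858.40 + 156.17 + 1352.49 = 7473.10
Landed cost (A) = invoice 140870.30 + 7473.10 + duty 5839.05 = 154182.45
Supplier B (FOB):
CIF value = FOB price + freight + insurance = 132360.02 + 4435.76 + 355.73 = 137151.51
Import duty = 137151.51 × 4% = 5486.06
Buyer bears (B): 4435.76 + 355.73 + 858.40 + 156.17 + 1352.49 = 7158.55
Landed cost (B) = invoice 132360.02 + 7158.55 + duty 5486.06 = 145004.63
Difference = |154182.45 − 145004.63| = 9177.82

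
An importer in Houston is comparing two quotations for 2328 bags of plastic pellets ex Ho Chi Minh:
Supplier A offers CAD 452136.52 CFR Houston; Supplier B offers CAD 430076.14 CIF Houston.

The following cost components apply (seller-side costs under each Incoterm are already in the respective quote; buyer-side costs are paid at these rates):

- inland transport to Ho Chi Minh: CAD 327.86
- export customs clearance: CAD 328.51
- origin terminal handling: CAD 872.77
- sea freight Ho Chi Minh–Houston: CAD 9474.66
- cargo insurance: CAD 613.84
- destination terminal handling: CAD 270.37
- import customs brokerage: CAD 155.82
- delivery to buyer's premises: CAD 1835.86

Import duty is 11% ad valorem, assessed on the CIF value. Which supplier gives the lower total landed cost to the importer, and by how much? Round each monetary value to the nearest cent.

Supplier A (CFR):
CIF value = CFR price + insurance = 452136.52 + 613.84 = 452750.36
Import duty = 452750.36 × 11% = 49802.54
Buyer bears (A): 613.84 + 270.37 + 155.82 + 1835.86 = 2875.89
Landed cost (A) = invoice 452136.52 + 2875.89 + duty 49802.54 = 504814.95
Supplier B (CIF):
The CIF price already equals the CIF value: 430076.14
Import duty = 430076.14 × 11% = 47308.38
Buyer bears (B): 270.37 + 155.82 + 1835.86 = 2262.05
Landed cost (B) = invoice 430076.14 + 2262.05 + duty 47308.38 = 479646.57
Difference = |504814.95 − 479646.57| = 25168.38

Supplier B is cheaper by CAD 25168.38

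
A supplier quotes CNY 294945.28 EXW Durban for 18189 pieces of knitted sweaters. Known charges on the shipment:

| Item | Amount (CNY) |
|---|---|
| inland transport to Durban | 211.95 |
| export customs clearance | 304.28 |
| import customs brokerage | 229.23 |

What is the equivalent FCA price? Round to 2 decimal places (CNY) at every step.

Not relevant to the conversion: brokerage — on the buyer under both terms; not part of either seller's price.
From EXW to FCA, the seller additionally bears: inland to port, export clearance.
FCA price = 294945.28 + 211.95 + 304.28 = 295461.51

FCA price: CNY 295461.51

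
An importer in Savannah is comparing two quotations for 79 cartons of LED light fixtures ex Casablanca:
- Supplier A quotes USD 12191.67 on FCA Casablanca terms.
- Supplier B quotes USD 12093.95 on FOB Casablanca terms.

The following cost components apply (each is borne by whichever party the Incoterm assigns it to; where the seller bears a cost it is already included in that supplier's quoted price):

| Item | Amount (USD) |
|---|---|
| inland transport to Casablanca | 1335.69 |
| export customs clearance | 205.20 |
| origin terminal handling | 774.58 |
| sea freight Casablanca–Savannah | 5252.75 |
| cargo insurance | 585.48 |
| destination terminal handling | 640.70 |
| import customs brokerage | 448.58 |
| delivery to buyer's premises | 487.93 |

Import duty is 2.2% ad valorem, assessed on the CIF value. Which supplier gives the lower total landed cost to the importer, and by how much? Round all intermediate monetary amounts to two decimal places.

Supplier B is cheaper by USD 891.49

Supplier A (FCA):
CIF value = FCA price + origin terminal + freight + insurance = 12191.67 + 774.58 + 5252.75 + 585.48 = 18804.48
Import duty = 18804.48 × 2.2% = 413.70
Buyer bears (A): 774.58 + 5252.75 + 585.48 + 640.70 + 448.58 + 487.93 = 8190.02
Landed cost (A) = invoice 12191.67 + 8190.02 + duty 413.70 = 20795.39
Supplier B (FOB):
CIF value = FOB price + freight + insurance = 12093.95 + 5252.75 + 585.48 = 17932.18
Import duty = 17932.18 × 2.2% = 394.51
Buyer bears (B): 5252.75 + 585.48 + 640.70 + 448.58 + 487.93 = 7415.44
Landed cost (B) = invoice 12093.95 + 7415.44 + duty 394.51 = 19903.90
Difference = |20795.39 − 19903.90| = 891.49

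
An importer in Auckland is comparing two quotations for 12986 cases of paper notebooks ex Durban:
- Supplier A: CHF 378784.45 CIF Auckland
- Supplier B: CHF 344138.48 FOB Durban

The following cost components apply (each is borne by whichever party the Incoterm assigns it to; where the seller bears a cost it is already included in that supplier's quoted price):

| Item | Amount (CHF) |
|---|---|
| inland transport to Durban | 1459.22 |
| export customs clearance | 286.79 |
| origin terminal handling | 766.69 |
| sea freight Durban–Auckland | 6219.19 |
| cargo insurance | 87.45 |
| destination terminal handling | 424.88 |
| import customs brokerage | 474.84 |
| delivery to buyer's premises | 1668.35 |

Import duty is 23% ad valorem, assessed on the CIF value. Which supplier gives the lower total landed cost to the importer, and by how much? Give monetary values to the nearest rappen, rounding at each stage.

Supplier B is cheaper by CHF 34857.37

Supplier A (CIF):
The CIF price already equals the CIF value: 378784.45
Import duty = 378784.45 × 23% = 87120.42
Buyer bears (A): 424.88 + 474.84 + 1668.35 = 2568.07
Landed cost (A) = invoice 378784.45 + 2568.07 + duty 87120.42 = 468472.94
Supplier B (FOB):
CIF value = FOB price + freight + insurance = 344138.48 + 6219.19 + 87.45 = 350445.12
Import duty = 350445.12 × 23% = 80602.38
Buyer bears (B): 6219.19 + 87.45 + 424.88 + 474.84 + 1668.35 = 8874.71
Landed cost (B) = invoice 344138.48 + 8874.71 + duty 80602.38 = 433615.57
Difference = |468472.94 − 433615.57| = 34857.37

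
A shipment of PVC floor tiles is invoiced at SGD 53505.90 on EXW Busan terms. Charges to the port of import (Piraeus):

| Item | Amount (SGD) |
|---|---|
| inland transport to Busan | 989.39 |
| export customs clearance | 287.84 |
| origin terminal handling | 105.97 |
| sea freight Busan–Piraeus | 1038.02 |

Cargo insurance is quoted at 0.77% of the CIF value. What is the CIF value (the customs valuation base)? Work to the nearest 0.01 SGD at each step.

CIF value: SGD 56361.10

Let C be the CIF value. C = EXW price + pre-shipment costs + freight + 0.77% × C
C − 0.77% × C = 53505.90 + 989.39 + 287.84 + 105.97 + 1038.02
0.9923 × C = 55927.12
C = 55927.12 / 0.9923 = 56361.10
Insurance premium = 0.77% × 56361.10 = 433.98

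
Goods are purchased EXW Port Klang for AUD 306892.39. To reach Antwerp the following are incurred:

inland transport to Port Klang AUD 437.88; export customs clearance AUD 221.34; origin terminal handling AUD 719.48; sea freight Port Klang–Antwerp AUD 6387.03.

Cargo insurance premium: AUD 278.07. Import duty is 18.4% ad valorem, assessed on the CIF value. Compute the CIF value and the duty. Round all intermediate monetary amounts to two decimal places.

CIF value: AUD 314936.19; import duty: AUD 57948.26

CIF = EXW price + pre-shipment costs + freight + insurance
CIF = 306892.39 + 437.88 + 221.34 + 719.48 + 6387.03 + 278.07 = 314936.19
Import duty = 314936.19 × 18.4% = 57948.26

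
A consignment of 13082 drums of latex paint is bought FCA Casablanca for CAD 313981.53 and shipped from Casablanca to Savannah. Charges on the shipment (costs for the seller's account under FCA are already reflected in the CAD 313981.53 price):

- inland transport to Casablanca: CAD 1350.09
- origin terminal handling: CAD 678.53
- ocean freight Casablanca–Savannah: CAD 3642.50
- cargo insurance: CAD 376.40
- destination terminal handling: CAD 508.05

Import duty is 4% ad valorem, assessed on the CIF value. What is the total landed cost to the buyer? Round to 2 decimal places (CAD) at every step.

FCA: the seller delivers export-cleared goods to the carrier; the buyer bears costs from that point.
Already in the invoice (seller's account under FCA): inland to port — exclude.
CIF value = FCA price + origin terminal + freight + insurance = 313981.53 + 678.53 + 3642.50 + 376.40 = 318678.96
Import duty = 318678.96 × 4% = 12747.16
Buyer bears: origin terminal 678.53 + freight 3642.50 + insurance 376.40 + destination terminal 508.05 + duty 12747.16 = 17952.64
Landed cost = invoice 313981.53 + 17952.64 = 331934.17

Total landed cost: CAD 331934.17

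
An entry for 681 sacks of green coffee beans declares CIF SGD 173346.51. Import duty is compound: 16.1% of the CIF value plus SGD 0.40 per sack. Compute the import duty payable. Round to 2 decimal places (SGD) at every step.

Import duty: SGD 28181.19

Ad valorem component: 173346.51 × 16.1% = 27908.79
Specific component: 681 × 0.40 = 272.40
Import duty = 27908.79 + 272.40 = 28181.19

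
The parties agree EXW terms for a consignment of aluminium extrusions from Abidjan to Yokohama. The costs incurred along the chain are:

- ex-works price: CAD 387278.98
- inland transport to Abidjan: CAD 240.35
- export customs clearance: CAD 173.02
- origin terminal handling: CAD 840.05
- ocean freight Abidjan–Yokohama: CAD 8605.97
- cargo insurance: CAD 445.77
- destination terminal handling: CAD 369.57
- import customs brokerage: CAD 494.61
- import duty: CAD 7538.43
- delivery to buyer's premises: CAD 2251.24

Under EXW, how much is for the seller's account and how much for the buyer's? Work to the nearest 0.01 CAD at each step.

EXW: the seller makes goods available at their premises; the buyer bears all onward costs.
Seller's account: goods 387278.98 = 387278.98
Buyer's account: inland to port 240.35 + export clearance 173.02 + origin terminal 840.05 + freight 8605.97 + insurance 445.77 + destination terminal 369.57 + brokerage 494.61 + duty 7538.43 + delivery 2251.24 = 20959.01

Seller: CAD 387278.98; buyer: CAD 20959.01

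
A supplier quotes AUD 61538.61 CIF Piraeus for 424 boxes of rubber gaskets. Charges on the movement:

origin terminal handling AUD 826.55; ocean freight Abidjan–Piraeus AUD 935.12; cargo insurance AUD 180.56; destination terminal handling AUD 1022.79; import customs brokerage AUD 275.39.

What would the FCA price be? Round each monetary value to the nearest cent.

FCA price: AUD 59596.38

Not relevant to the conversion: destination terminal, brokerage — on the buyer under both terms; not part of either seller's price.
From CIF to FCA, the seller no longer bears: origin terminal, freight, insurance.
FCA price = 61538.61 − 826.55 − 935.12 − 180.56 = 59596.38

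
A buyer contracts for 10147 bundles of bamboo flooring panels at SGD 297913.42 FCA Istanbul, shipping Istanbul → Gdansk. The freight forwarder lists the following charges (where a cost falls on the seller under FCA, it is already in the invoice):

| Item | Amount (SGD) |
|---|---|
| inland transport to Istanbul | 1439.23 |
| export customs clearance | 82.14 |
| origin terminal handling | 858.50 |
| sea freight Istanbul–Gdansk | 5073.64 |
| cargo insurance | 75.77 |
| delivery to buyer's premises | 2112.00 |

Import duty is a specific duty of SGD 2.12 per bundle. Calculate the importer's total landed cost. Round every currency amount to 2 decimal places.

Total landed cost: SGD 327544.97

FCA: the seller delivers export-cleared goods to the carrier; the buyer bears costs from that point.
Already in the invoice (seller's account under FCA): inland to port, export clearance — exclude.
CIF value = FCA price + origin terminal + freight + insurance = 297913.42 + 858.50 + 5073.64 + 75.77 = 303921.33
Import duty = 10147 × 2.12 = 21511.64
Buyer bears: origin terminal 858.50 + freight 5073.64 + insurance 75.77 + delivery 2112.00 + duty 21511.64 = 29631.55
Landed cost = invoice 297913.42 + 29631.55 = 327544.97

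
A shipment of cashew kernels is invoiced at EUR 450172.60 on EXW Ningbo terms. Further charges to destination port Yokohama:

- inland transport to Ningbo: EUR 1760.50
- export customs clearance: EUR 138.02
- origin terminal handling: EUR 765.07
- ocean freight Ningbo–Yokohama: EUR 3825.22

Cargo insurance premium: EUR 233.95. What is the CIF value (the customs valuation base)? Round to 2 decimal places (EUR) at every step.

CIF value: EUR 456895.36

CIF = EXW price + pre-shipment costs + freight + insurance
CIF = 450172.60 + 1760.50 + 138.02 + 765.07 + 3825.22 + 233.95 = 456895.36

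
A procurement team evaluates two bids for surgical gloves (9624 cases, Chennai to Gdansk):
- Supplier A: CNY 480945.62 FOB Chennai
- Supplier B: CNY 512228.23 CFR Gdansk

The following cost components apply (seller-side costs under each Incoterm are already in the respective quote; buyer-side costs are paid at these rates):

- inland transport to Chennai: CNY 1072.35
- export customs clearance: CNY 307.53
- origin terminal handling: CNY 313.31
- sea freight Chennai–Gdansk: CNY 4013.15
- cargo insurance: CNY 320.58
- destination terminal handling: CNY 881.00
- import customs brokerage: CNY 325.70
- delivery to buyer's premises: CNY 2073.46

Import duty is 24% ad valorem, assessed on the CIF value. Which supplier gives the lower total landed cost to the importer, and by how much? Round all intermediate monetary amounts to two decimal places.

Supplier A is cheaper by CNY 33814.13

Supplier A (FOB):
CIF value = FOB price + freight + insurance = 480945.62 + 4013.15 + 320.58 = 485279.35
Import duty = 485279.35 × 24% = 116467.04
Buyer bears (A): 4013.15 + 320.58 + 881.00 + 325.70 + 2073.46 = 7613.89
Landed cost (A) = invoice 480945.62 + 7613.89 + duty 116467.04 = 605026.55
Supplier B (CFR):
CIF value = CFR price + insurance = 512228.23 + 320.58 = 512548.81
Import duty = 512548.81 × 24% = 123011.71
Buyer bears (B): 320.58 + 881.00 + 325.70 + 2073.46 = 3600.74
Landed cost (B) = invoice 512228.23 + 3600.74 + duty 123011.71 = 638840.68
Difference = |605026.55 − 638840.68| = 33814.13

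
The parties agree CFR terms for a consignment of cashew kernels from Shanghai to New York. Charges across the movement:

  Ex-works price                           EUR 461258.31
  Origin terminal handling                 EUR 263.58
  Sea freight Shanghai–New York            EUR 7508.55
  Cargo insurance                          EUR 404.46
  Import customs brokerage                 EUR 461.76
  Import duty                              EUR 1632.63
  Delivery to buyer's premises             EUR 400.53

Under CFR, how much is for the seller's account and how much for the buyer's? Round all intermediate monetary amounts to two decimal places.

CFR: the seller pays costs through ocean freight to the destination port, but not insurance.
Seller's account: goods 461258.31 + origin terminal 263.58 + freight 7508.55 = 469030.44
Buyer's account: insurance 404.46 + brokerage 461.76 + duty 1632.63 + delivery 400.53 = 2899.38

Seller: EUR 469030.44; buyer: EUR 2899.38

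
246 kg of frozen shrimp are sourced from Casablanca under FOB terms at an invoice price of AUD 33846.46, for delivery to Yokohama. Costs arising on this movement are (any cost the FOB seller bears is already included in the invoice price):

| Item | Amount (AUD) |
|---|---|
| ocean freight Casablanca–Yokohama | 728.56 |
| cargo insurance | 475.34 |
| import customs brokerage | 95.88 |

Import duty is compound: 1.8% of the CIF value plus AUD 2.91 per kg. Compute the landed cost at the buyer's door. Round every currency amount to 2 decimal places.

FOB: the seller bears costs until goods are on board at the origin port; the buyer bears freight, insurance and all costs thereafter.
CIF value = FOB price + freight + insurance = 33846.46 + 728.56 + 475.34 = 35050.36
Ad valorem component: 35050.36 × 1.8% = 630.91
Specific component: 246 × 2.91 = 715.86
Import duty = 630.91 + 715.86 = 1346.77
Buyer bears: freight 728.56 + insurance 475.34 + brokerage 95.88 + duty 1346.77 = 2646.55
Landed cost = invoice 33846.46 + 2646.55 = 36493.01

Total landed cost: AUD 36493.01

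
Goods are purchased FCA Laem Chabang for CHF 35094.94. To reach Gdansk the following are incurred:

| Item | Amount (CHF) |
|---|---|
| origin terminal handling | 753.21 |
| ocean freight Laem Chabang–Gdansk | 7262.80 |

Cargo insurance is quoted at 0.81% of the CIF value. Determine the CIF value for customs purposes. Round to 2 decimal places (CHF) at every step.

Let C be the CIF value. C = FCA price + pre-shipment costs + freight + 0.81% × C
C − 0.81% × C = 35094.94 + 753.21 + 7262.80
0.9919 × C = 43110.95
C = 43110.95 / 0.9919 = 43463.00
Insurance premium = 0.81% × 43463.00 = 352.05

CIF value: CHF 43463.00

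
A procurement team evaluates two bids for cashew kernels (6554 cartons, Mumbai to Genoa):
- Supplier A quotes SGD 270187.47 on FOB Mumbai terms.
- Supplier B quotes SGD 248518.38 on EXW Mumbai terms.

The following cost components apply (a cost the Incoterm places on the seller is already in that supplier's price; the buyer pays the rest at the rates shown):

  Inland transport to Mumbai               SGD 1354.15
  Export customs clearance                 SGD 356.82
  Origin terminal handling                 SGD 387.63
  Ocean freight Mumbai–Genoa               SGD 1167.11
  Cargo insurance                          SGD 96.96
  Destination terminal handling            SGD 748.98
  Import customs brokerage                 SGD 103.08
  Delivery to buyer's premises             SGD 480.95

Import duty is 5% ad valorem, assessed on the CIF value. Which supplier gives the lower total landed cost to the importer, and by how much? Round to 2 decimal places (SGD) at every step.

Supplier B is cheaper by SGD 20549.02

Supplier A (FOB):
CIF value = FOB price + freight + insurance = 270187.47 + 1167.11 + 96.96 = 271451.54
Import duty = 271451.54 × 5% = 13572.58
Buyer bears (A): 1167.11 + 96.96 + 748.98 + 103.08 + 480.95 = 2597.08
Landed cost (A) = invoice 270187.47 + 2597.08 + duty 13572.58 = 286357.13
Supplier B (EXW):
CIF value = EXW price + inland to port + export clearance + origin terminal + freight + insurance = 248518.38 + 1354.15 + 356.82 + 387.63 + 1167.11 + 96.96 = 251881.05
Import duty = 251881.05 × 5% = 12594.05
Buyer bears (B): 1354.15 + 356.82 + 387.63 + 1167.11 + 96.96 + 748.98 + 103.08 + 480.95 = 4695.68
Landed cost (B) = invoice 248518.38 + 4695.68 + duty 12594.05 = 265808.11
Difference = |286357.13 − 265808.11| = 20549.02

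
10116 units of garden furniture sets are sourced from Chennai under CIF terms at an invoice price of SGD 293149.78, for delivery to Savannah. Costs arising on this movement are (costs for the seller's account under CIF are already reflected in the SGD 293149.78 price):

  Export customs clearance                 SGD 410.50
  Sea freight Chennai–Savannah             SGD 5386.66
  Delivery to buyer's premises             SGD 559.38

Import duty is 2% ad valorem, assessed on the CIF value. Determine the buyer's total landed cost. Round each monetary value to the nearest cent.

CIF: the seller pays costs through ocean freight and marine insurance to the destination port.
Already in the invoice (seller's account under CIF): export clearance, freight — exclude.
The CIF price already equals the CIF value: 293149.78
Import duty = 293149.78 × 2% = 5863.00
Buyer bears: delivery 559.38 + duty 5863.00 = 6422.38
Landed cost = invoice 293149.78 + 6422.38 = 299572.16

Total landed cost: SGD 299572.16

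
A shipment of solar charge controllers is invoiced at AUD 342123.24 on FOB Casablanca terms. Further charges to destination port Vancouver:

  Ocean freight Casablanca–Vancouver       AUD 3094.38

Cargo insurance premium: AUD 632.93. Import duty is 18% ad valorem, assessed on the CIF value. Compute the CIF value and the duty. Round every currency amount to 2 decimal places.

CIF value: AUD 345850.55; import duty: AUD 62253.10

CIF = FOB price + freight + insurance
CIF = 342123.24 + 3094.38 + 632.93 = 345850.55
Import duty = 345850.55 × 18% = 62253.10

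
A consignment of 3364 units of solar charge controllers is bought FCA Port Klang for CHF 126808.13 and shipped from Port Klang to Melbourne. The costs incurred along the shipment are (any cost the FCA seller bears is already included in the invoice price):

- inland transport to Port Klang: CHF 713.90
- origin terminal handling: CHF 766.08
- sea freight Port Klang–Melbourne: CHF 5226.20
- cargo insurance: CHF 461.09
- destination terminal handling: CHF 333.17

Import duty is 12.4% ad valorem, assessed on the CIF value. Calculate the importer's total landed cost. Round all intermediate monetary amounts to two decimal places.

FCA: the seller delivers export-cleared goods to the carrier; the buyer bears costs from that point.
Already in the invoice (seller's account under FCA): inland to port — exclude.
CIF value = FCA price + origin terminal + freight + insurance = 126808.13 + 766.08 + 5226.20 + 461.09 = 133261.50
Import duty = 133261.50 × 12.4% = 16524.43
Buyer bears: origin terminal 766.08 + freight 5226.20 + insurance 461.09 + destination terminal 333.17 + duty 16524.43 = 23310.97
Landed cost = invoice 126808.13 + 23310.97 = 150119.10

Total landed cost: CHF 150119.10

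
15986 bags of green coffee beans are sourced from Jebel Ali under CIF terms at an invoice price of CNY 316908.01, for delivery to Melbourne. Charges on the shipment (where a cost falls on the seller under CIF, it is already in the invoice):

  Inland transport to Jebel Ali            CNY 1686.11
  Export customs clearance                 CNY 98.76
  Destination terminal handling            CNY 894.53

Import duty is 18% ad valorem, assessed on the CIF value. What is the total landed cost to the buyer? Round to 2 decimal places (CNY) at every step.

CIF: the seller pays costs through ocean freight and marine insurance to the destination port.
Already in the invoice (seller's account under CIF): inland to port, export clearance — exclude.
The CIF price already equals the CIF value: 316908.01
Import duty = 316908.01 × 18% = 57043.44
Buyer bears: destination terminal 894.53 + duty 57043.44 = 57937.97
Landed cost = invoice 316908.01 + 57937.97 = 374845.98

Total landed cost: CNY 374845.98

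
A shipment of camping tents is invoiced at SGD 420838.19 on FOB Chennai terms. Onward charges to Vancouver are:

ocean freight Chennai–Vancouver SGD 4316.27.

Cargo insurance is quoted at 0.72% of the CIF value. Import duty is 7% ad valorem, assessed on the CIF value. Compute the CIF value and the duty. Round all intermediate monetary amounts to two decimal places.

Let C be the CIF value. C = FOB price + freight + 0.72% × C
C − 0.72% × C = 420838.19 + 4316.27
0.9928 × C = 425154.46
C = 425154.46 / 0.9928 = 428237.77
Insurance premium = 0.72% × 428237.77 = 3083.31
Import duty = 428237.77 × 7% = 29976.64

CIF value: SGD 428237.77; import duty: SGD 29976.64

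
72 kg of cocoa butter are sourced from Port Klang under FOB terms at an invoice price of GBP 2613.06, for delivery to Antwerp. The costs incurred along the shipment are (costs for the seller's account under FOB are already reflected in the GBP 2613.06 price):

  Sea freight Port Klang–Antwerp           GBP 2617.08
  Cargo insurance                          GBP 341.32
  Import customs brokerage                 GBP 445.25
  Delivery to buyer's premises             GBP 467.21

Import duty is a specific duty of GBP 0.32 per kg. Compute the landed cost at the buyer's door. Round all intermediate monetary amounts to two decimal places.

Total landed cost: GBP 6506.96

FOB: the seller bears costs until goods are on board at the origin port; the buyer bears freight, insurance and all costs thereafter.
CIF value = FOB price + freight + insurance = 2613.06 + 2617.08 + 341.32 = 5571.46
Import duty = 72 × 0.32 = 23.04
Buyer bears: freight 2617.08 + insurance 341.32 + brokerage 445.25 + delivery 467.21 + duty 23.04 = 3893.90
Landed cost = invoice 2613.06 + 3893.90 = 6506.96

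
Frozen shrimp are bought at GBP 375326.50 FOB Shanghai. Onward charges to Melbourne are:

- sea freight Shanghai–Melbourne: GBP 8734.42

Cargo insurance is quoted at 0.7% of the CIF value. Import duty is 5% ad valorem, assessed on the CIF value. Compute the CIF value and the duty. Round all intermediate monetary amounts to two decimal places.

CIF value: GBP 386768.30; import duty: GBP 19338.42

Let C be the CIF value. C = FOB price + freight + 0.7% × C
C − 0.7% × C = 375326.50 + 8734.42
0.993 × C = 384060.92
C = 384060.92 / 0.993 = 386768.30
Insurance premium = 0.7% × 386768.30 = 2707.38
Import duty = 386768.30 × 5% = 19338.42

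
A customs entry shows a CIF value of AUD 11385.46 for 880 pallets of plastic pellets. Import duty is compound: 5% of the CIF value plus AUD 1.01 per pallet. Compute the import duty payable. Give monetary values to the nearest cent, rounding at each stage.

Ad valorem component: 11385.46 × 5% = 569.27
Specific component: 880 × 1.01 = 888.80
Import duty = 569.27 + 888.80 = 1458.07

Import duty: AUD 1458.07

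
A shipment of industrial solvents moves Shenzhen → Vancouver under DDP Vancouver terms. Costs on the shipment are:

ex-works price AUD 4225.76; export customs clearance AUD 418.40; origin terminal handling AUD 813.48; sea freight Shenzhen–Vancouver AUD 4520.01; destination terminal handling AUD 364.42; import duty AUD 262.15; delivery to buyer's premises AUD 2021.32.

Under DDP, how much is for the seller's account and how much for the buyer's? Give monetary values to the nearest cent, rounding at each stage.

Seller: AUD 12625.54; buyer: AUD 0.00

DDP: the seller bears all costs including import duty.
Seller's account: goods 4225.76 + export clearance 418.40 + origin terminal 813.48 + freight 4520.01 + destination terminal 364.42 + duty 262.15 + delivery 2021.32 = 12625.54
Buyer's account: 0.00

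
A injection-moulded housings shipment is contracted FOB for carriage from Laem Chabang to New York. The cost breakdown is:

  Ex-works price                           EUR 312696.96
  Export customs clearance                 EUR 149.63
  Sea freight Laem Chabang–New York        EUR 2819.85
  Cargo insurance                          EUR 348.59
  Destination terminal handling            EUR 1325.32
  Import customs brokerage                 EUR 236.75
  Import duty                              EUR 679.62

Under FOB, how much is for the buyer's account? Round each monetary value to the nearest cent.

Buyer's account: EUR 5410.13

FOB: the seller bears costs until goods are on board at the origin port; the buyer bears freight, insurance and all costs thereafter.
Seller's account: goods 312696.96 + export clearance 149.63 = 312846.59
Buyer's account: freight 2819.85 + insurance 348.59 + destination terminal 1325.32 + brokerage 236.75 + duty 679.62 = 5410.13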